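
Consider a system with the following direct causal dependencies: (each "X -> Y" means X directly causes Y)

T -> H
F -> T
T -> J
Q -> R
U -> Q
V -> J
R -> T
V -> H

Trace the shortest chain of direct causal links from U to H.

U → Q
Q → R
R → T
T → H
Length: 4 steps.

U → Q → R → T → H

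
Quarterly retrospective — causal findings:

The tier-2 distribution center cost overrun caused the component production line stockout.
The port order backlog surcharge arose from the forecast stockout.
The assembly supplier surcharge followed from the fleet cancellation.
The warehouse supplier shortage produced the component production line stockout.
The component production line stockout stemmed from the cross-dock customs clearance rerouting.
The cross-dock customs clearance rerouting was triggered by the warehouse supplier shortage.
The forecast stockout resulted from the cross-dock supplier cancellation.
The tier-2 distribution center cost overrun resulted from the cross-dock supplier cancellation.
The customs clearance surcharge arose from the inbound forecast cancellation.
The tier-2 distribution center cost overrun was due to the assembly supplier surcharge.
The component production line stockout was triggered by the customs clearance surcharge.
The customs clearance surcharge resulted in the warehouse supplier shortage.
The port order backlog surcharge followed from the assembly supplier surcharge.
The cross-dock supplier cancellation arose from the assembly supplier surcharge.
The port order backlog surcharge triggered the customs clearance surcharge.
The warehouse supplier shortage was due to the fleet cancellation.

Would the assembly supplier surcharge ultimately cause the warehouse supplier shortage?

There is a causal chain: the assembly supplier surcharge → the port order backlog surcharge → the customs clearance surcharge → the warehouse supplier shortage.

Yes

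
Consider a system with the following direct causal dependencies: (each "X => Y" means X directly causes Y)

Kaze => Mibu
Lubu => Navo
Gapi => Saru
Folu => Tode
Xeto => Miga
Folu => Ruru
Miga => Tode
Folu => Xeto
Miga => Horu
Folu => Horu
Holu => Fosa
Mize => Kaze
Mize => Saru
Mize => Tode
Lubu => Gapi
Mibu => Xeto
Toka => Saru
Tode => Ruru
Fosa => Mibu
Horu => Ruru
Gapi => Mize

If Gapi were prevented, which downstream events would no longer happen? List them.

Downstream of Gapi: Mize, Saru, Kaze, Mibu, Xeto, Miga, Tode, Horu, Ruru.
Of those, still caused via another path: Saru, Mibu, Xeto, Miga, Tode, Horu, Ruru.
The remainder have no surviving cause.

Kaze, Mize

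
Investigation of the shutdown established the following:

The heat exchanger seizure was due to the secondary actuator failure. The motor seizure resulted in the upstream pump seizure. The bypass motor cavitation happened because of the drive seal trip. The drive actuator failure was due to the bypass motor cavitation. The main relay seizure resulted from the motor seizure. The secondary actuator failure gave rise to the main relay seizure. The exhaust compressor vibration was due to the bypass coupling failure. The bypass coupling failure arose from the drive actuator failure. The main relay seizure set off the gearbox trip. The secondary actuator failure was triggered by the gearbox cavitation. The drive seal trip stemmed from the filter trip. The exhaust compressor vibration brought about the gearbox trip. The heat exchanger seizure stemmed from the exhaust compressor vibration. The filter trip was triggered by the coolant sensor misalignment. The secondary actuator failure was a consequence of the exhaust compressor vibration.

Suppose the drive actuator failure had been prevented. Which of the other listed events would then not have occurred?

Downstream of the drive actuator failure: the bypass coupling failure, the exhaust compressor vibration, the secondary actuator failure, the heat exchanger seizure, the main relay seizure, the gearbox trip.
Of those, still caused via another path: the secondary actuator failure, the heat exchanger seizure, the main relay seizure, the gearbox trip.
The remainder have no surviving cause.

the bypass coupling failure, the exhaust compressor vibration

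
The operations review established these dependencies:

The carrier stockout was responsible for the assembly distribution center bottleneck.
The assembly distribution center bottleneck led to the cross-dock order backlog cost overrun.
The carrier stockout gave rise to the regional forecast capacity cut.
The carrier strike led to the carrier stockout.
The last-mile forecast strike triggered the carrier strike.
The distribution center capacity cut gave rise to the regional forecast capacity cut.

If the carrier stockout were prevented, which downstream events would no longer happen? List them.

Downstream of the carrier stockout: the assembly distribution center bottleneck, the cross-dock order backlog cost overrun, the regional forecast capacity cut.
Of those, still caused via another path: the regional forecast capacity cut.
The remainder have no surviving cause.

the assembly distribution center bottleneck, the cross-dock order backlog cost overrun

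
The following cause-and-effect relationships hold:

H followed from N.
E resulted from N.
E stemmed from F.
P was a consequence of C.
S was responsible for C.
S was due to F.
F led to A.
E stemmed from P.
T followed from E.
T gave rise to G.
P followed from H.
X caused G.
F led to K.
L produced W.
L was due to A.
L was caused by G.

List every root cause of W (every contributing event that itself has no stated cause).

F, N, X

Tracing upstream from W: W ← L ← A ← F.
A separate upstream branch: W ← L ← G ← T ← E ← N.
A separate upstream branch: W ← L ← G ← X.
Each of those chain origins has no stated cause.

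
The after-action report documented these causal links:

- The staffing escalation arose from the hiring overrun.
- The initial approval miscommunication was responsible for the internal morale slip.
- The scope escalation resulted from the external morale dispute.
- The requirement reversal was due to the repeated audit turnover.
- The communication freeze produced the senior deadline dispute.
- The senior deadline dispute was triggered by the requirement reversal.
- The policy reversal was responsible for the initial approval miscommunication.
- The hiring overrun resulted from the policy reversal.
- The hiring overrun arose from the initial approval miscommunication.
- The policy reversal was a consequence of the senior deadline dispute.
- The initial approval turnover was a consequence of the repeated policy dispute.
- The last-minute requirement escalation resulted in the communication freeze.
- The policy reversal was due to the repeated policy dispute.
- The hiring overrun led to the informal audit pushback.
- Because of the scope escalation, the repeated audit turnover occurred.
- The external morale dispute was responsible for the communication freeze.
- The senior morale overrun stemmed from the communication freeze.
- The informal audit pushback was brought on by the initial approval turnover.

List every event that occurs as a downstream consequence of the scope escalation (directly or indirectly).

the hiring overrun, the informal audit pushback, the initial approval miscommunication, the internal morale slip, the policy reversal, the repeated audit turnover, the requirement reversal, the senior deadline dispute, the staffing escalation

Direct effects: the repeated audit turnover.
2 steps out: the requirement reversal.
3 steps out: the senior deadline dispute.
4 steps out: the policy reversal.
5 steps out: the initial approval miscommunication, the hiring overrun.
6 steps out: the internal morale slip, the informal audit pushback, the staffing escalation.
Not reachable from it: the repeated policy dispute, the last-minute requirement escalation, the external morale dispute, the initial approval turnover, the communication freeze, the senior morale overrun.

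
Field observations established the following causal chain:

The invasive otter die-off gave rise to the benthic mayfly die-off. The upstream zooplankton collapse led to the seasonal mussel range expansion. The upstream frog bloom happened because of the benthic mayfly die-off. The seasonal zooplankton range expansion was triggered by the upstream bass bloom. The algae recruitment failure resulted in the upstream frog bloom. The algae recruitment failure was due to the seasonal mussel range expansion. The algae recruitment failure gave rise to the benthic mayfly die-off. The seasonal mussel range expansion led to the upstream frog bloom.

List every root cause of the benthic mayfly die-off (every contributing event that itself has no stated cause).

the invasive otter die-off, the upstream zooplankton collapse

Tracing upstream from the benthic mayfly die-off: the benthic mayfly die-off ← the invasive otter die-off.
A separate upstream branch: the benthic mayfly die-off ← the algae recruitment failure ← the seasonal mussel range expansion ← the upstream zooplankton collapse.
Each of those chain origins has no stated cause.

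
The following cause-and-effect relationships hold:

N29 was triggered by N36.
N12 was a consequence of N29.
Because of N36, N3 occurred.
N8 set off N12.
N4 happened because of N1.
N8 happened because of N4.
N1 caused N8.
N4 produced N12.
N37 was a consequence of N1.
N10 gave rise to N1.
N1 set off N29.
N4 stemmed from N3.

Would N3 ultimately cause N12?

Yes

There is a causal chain: N3 → N4 → N12.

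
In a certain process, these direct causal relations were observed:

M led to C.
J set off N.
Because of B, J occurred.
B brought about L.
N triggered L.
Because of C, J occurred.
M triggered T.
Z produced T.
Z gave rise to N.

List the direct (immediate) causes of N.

Upstream contributors include M, C, B, but only J, Z feed directly into N.

J, Z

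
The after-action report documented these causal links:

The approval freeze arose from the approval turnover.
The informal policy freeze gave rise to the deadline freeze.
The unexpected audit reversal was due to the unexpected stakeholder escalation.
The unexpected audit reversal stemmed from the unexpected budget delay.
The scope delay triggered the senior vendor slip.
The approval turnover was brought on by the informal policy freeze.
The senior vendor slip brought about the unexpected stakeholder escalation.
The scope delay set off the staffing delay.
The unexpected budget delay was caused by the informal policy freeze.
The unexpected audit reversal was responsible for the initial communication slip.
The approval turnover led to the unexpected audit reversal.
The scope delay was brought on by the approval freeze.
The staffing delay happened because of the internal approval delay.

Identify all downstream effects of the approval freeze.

Direct effects: the scope delay.
2 steps out: the staffing delay, the senior vendor slip.
3 steps out: the unexpected stakeholder escalation.
4 steps out: the unexpected audit reversal.
5 steps out: the initial communication slip.
Not reachable from it: the informal policy freeze, the deadline freeze, the approval turnover, the unexpected budget delay, the internal approval delay.

the initial communication slip, the scope delay, the senior vendor slip, the staffing delay, the unexpected audit reversal, the unexpected stakeholder escalation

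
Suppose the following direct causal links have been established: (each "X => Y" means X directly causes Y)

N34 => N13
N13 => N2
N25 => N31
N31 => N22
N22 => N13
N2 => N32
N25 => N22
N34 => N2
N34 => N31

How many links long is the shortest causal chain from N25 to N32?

4

Shortest chain: N25 → N22 → N13 → N2 → N32.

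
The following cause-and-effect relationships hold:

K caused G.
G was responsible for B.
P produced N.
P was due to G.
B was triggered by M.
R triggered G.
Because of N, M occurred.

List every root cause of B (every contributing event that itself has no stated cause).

Tracing upstream from B: B ← G ← K.
A separate upstream branch: B ← G ← R.
Each of those chain origins has no stated cause.

K, R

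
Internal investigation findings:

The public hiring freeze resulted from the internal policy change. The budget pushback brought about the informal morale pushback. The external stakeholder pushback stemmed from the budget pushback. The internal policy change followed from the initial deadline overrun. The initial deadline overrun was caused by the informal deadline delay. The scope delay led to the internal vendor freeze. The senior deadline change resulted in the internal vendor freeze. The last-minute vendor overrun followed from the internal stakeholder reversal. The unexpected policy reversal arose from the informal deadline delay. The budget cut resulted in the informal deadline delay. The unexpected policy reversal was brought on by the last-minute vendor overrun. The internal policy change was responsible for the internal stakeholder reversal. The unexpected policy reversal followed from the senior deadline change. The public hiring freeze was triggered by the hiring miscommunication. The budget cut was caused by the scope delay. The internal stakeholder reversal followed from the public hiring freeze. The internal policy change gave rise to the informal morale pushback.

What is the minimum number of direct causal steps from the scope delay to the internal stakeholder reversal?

5

Shortest chain: the scope delay → the budget cut → the informal deadline delay → the initial deadline overrun → the internal policy change → the internal stakeholder reversal.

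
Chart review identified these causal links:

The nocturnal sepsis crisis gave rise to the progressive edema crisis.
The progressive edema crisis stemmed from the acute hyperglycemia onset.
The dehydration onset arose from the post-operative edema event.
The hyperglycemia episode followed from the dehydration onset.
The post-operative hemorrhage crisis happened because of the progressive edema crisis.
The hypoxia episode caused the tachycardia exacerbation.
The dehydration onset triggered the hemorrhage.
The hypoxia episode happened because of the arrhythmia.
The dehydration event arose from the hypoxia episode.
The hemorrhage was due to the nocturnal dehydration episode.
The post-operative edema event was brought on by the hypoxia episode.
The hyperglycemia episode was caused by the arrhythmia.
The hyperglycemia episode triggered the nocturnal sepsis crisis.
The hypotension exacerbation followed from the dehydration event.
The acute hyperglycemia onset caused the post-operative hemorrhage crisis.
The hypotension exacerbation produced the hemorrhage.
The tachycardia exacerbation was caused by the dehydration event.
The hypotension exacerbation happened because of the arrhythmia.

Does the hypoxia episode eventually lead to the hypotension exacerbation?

Yes

There is a causal chain: the hypoxia episode → the dehydration event → the hypotension exacerbation.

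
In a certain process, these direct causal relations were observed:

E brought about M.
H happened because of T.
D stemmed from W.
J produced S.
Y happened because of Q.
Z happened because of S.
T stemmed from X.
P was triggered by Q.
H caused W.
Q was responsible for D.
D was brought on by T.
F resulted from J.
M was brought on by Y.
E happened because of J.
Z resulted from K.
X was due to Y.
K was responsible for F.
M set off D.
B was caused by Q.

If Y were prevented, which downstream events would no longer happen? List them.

H, T, W, X

Downstream of Y: X, T, H, W, M, D.
Of those, still caused via another path: M, D.
The remainder have no surviving cause.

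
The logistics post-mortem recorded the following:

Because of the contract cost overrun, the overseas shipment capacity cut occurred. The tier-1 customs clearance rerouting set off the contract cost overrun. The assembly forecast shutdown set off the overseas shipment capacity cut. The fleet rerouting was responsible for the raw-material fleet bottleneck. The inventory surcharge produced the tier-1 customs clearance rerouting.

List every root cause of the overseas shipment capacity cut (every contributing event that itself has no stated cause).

the assembly forecast shutdown, the inventory surcharge

Tracing upstream from the overseas shipment capacity cut: the overseas shipment capacity cut ← the contract cost overrun ← the tier-1 customs clearance rerouting ← the inventory surcharge.
A separate upstream branch: the overseas shipment capacity cut ← the assembly forecast shutdown.
Each of those chain origins has no stated cause.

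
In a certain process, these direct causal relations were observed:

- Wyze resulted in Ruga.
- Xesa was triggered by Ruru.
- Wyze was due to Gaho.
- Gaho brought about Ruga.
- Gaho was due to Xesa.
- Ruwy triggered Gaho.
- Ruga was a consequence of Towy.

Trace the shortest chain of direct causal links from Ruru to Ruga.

Ruru → Xesa → Gaho → Ruga

Ruru → Xesa
Xesa → Gaho
Gaho → Ruga
Length: 3 steps.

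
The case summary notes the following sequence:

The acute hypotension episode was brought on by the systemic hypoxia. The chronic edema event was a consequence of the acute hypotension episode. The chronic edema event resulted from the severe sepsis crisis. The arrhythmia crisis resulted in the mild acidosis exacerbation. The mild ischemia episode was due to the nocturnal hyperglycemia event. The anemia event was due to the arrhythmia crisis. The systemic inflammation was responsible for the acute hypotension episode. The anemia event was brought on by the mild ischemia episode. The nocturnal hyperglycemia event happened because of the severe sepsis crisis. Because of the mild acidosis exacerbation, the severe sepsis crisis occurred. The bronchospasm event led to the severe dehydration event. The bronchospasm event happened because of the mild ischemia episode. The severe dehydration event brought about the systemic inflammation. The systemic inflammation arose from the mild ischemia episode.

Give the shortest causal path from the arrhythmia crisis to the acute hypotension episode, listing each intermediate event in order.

the arrhythmia crisis → the mild acidosis exacerbation
the mild acidosis exacerbation → the severe sepsis crisis
the severe sepsis crisis → the nocturnal hyperglycemia event
the nocturnal hyperglycemia event → the mild ischemia episode
the mild ischemia episode → the systemic inflammation
the systemic inflammation → the acute hypotension episode
Length: 6 steps.

the arrhythmia crisis → the mild acidosis exacerbation → the severe sepsis crisis → the nocturnal hyperglycemia event → the mild ischemia episode → the systemic inflammation → the acute hypotension episode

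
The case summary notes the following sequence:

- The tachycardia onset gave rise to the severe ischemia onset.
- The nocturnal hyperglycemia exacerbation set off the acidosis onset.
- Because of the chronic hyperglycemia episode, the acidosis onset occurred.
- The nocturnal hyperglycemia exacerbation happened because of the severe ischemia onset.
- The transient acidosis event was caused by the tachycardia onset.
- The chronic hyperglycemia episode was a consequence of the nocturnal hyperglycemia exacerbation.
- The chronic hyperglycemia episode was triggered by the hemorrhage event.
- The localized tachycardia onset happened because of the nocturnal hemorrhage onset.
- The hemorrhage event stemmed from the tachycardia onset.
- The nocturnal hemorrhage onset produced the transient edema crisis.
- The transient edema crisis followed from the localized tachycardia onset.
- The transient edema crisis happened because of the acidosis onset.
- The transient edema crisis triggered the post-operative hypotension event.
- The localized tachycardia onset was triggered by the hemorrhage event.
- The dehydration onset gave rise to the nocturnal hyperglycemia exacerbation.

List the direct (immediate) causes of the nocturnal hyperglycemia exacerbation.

Upstream contributors include the tachycardia onset, but only the dehydration onset, the severe ischemia onset feed directly into the nocturnal hyperglycemia exacerbation.

the dehydration onset, the severe ischemia onset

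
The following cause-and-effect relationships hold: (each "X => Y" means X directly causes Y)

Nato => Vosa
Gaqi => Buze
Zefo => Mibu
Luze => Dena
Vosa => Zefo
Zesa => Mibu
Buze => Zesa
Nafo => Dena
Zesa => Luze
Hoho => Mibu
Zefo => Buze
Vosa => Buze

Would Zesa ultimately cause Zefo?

No

Zesa leads to Mibu, Luze, Dena; Zefo is not among them.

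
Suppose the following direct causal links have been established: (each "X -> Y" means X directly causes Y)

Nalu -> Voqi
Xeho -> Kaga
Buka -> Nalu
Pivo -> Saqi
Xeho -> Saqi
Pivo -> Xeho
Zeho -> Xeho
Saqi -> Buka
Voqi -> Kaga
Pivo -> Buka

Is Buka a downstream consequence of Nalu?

Nalu leads to Voqi, Kaga; Buka is not among them.

No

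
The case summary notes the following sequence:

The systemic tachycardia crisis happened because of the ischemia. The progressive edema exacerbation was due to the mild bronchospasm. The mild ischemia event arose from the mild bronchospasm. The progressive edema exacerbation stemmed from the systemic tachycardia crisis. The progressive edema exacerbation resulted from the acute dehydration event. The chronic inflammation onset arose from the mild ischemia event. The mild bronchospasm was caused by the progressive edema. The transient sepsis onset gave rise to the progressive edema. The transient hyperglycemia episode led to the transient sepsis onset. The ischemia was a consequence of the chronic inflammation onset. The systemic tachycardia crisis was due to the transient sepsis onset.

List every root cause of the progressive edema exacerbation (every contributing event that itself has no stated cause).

the acute dehydration event, the transient hyperglycemia episode

Tracing upstream from the progressive edema exacerbation: the progressive edema exacerbation ← the systemic tachycardia crisis ← the transient sepsis onset ← the transient hyperglycemia episode.
A separate upstream branch: the progressive edema exacerbation ← the acute dehydration event.
Each of those chain origins has no stated cause.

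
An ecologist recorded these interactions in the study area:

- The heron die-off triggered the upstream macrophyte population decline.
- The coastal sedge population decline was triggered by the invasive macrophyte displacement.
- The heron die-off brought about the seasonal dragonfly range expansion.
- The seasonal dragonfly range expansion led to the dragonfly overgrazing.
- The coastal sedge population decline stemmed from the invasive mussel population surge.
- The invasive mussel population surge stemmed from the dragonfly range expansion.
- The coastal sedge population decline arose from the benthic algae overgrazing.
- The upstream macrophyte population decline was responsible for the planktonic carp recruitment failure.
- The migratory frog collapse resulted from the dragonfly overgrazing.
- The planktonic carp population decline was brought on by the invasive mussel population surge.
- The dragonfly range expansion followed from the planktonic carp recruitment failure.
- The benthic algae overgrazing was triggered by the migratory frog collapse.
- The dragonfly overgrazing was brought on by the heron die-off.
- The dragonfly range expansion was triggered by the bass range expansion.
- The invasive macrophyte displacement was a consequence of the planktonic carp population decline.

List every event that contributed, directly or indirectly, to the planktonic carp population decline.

the bass range expansion, the dragonfly range expansion, the heron die-off, the invasive mussel population surge, the planktonic carp recruitment failure, the upstream macrophyte population decline

Immediate cause of the planktonic carp population decline: the invasive mussel population surge.
Further upstream: the heron die-off, the upstream macrophyte population decline, the planktonic carp recruitment failure, the dragonfly range expansion, the bass range expansion.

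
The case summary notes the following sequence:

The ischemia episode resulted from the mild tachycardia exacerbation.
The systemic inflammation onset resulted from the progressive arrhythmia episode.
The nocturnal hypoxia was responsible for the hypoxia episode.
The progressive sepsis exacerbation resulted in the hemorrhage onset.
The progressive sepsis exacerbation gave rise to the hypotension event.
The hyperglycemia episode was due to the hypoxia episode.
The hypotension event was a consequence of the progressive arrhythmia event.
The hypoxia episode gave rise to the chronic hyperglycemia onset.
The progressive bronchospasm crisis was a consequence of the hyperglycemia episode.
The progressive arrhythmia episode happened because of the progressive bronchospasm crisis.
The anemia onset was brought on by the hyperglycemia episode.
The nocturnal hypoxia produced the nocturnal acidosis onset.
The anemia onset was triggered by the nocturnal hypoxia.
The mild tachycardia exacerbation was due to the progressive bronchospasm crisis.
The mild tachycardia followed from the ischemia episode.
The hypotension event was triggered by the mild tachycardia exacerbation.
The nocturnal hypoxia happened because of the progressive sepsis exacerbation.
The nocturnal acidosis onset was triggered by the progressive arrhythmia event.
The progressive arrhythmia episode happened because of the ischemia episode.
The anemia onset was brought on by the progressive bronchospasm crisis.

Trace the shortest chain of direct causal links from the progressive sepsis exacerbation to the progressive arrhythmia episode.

the progressive sepsis exacerbation → the nocturnal hypoxia → the hypoxia episode → the hyperglycemia episode → the progressive bronchospasm crisis → the progressive arrhythmia episode

the progressive sepsis exacerbation → the nocturnal hypoxia
the nocturnal hypoxia → the hypoxia episode
the hypoxia episode → the hyperglycemia episode
the hyperglycemia episode → the progressive bronchospasm crisis
the progressive bronchospasm crisis → the progressive arrhythmia episode
Length: 5 steps.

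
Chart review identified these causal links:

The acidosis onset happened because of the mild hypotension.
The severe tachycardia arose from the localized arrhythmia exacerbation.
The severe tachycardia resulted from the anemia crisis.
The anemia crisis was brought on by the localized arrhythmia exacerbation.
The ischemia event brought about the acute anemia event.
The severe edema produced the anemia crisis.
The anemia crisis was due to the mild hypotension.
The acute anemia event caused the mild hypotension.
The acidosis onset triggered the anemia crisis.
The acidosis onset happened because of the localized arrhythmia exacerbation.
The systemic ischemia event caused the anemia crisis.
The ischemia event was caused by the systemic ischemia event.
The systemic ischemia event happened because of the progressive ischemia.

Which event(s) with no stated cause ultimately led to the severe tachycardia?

the localized arrhythmia exacerbation, the progressive ischemia, the severe edema

Tracing upstream from the severe tachycardia: the severe tachycardia ← the anemia crisis ← the systemic ischemia event ← the progressive ischemia.
A separate upstream branch: the severe tachycardia ← the anemia crisis ← the severe edema.
A separate upstream branch: the severe tachycardia ← the localized arrhythmia exacerbation.
Each of those chain origins has no stated cause.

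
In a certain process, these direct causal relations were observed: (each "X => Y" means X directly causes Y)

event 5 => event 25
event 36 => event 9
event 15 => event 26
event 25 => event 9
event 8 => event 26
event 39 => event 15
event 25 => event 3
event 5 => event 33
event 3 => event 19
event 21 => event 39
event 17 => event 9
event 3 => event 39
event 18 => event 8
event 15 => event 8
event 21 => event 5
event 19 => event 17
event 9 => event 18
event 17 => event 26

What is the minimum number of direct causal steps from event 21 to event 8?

3

Shortest chain: event 21 → event 39 → event 15 → event 8.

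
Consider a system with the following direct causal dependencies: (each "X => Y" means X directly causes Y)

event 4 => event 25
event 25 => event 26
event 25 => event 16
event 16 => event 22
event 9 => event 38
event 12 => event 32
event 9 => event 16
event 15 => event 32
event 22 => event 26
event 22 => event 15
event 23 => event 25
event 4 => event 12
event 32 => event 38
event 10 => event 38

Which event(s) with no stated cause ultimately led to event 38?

Tracing upstream from event 38: event 38 ← event 9.
A separate upstream branch: event 38 ← event 32 ← event 12 ← event 4.
A separate upstream branch: event 38 ← event 32 ← event 15 ← event 22 ← event 16 ← event 25 ← event 23.
A separate upstream branch: event 38 ← event 10.
Each of those chain origins has no stated cause.

event 10, event 23, event 4, event 9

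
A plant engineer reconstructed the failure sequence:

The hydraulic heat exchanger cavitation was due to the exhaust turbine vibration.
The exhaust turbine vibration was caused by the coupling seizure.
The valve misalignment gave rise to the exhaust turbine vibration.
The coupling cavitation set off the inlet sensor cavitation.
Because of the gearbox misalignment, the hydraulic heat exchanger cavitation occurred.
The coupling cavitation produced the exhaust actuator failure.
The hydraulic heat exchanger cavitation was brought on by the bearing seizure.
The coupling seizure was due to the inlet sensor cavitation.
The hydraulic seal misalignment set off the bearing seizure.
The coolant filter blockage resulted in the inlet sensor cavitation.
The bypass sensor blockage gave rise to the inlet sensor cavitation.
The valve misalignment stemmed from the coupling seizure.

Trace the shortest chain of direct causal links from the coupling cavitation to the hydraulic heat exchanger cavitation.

the coupling cavitation → the inlet sensor cavitation
the inlet sensor cavitation → the coupling seizure
the coupling seizure → the exhaust turbine vibration
the exhaust turbine vibration → the hydraulic heat exchanger cavitation
Length: 4 steps.

the coupling cavitation → the inlet sensor cavitation → the coupling seizure → the exhaust turbine vibration → the hydraulic heat exchanger cavitation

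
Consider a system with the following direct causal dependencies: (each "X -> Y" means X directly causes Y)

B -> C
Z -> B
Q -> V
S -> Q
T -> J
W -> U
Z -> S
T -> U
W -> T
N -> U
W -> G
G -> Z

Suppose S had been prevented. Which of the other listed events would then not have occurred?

Downstream of S: Q, V.

Q, V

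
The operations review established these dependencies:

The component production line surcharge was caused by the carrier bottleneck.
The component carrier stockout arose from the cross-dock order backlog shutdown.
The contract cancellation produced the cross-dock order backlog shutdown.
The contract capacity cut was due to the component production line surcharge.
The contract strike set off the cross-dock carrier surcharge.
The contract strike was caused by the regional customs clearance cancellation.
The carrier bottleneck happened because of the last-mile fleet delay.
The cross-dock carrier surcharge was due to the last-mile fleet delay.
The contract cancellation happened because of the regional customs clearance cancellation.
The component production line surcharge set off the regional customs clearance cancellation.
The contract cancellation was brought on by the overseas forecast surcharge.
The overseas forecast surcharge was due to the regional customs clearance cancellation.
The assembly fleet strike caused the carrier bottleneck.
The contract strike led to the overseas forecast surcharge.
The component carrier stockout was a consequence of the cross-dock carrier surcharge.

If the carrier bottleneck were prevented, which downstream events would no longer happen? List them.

Downstream of the carrier bottleneck: the component production line surcharge, the regional customs clearance cancellation, the contract strike, the overseas forecast surcharge, the cross-dock carrier surcharge, the contract capacity cut, the contract cancellation, the cross-dock order backlog shutdown, the component carrier stockout.
Of those, still caused via another path: the cross-dock carrier surcharge, the component carrier stockout.
The remainder have no surviving cause.

the component production line surcharge, the contract cancellation, the contract capacity cut, the contract strike, the cross-dock order backlog shutdown, the overseas forecast surcharge, the regional customs clearance cancellation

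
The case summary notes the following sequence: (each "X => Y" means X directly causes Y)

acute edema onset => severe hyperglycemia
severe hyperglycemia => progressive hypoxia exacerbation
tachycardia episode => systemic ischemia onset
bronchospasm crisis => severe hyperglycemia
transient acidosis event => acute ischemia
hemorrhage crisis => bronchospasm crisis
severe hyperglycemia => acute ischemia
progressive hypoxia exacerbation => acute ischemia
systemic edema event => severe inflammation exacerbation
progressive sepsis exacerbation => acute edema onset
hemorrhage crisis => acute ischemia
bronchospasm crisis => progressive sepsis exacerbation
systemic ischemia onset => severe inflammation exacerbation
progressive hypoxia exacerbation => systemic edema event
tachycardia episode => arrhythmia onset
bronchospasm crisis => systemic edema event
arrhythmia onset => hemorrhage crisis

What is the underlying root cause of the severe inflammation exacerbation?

Tracing upstream from the severe inflammation exacerbation: the severe inflammation exacerbation ← the systemic ischemia onset ← the tachycardia episode.
The tachycardia episode has no stated cause, so it is the root.

the tachycardia episode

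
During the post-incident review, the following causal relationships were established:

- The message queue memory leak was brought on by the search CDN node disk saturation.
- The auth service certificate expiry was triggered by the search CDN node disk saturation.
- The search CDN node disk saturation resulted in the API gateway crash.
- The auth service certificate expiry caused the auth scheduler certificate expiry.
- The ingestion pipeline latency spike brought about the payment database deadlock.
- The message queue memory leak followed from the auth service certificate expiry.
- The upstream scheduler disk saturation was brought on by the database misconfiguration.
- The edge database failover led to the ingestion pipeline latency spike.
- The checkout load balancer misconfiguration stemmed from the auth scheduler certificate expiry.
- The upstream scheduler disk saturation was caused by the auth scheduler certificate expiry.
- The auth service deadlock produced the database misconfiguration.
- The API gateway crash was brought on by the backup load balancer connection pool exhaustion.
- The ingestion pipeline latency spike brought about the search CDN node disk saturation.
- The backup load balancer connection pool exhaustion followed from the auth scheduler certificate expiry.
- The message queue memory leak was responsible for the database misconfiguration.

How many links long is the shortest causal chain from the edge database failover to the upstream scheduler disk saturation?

5

Shortest chain: the edge database failover → the ingestion pipeline latency spike → the search CDN node disk saturation → the auth service certificate expiry → the auth scheduler certificate expiry → the upstream scheduler disk saturation.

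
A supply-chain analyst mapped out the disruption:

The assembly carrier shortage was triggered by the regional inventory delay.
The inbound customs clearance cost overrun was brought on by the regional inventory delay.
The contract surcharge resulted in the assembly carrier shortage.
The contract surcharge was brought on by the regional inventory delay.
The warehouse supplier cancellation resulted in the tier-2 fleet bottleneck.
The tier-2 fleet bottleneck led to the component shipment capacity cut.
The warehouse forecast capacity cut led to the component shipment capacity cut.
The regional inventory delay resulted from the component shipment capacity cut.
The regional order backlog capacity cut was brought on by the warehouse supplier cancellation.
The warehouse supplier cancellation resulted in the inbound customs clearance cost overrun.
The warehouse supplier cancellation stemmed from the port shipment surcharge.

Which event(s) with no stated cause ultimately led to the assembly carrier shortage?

Tracing upstream from the assembly carrier shortage: the assembly carrier shortage ← the regional inventory delay ← the component shipment capacity cut ← the warehouse forecast capacity cut.
A separate upstream branch: the assembly carrier shortage ← the regional inventory delay ← the component shipment capacity cut ← the tier-2 fleet bottleneck ← the warehouse supplier cancellation ← the port shipment surcharge.
Each of those chain origins has no stated cause.

the port shipment surcharge, the warehouse forecast capacity cut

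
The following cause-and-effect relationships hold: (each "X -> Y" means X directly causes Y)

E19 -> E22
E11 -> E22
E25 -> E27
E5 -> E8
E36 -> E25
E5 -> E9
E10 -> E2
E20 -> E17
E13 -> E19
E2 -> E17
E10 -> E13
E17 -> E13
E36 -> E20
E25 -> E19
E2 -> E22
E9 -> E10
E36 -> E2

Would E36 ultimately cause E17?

Yes

There is a causal chain: E36 → E20 → E17.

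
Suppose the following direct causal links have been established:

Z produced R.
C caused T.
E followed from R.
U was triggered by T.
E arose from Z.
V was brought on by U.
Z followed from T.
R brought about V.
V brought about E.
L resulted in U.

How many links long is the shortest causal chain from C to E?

Shortest chain: C → T → Z → E.

3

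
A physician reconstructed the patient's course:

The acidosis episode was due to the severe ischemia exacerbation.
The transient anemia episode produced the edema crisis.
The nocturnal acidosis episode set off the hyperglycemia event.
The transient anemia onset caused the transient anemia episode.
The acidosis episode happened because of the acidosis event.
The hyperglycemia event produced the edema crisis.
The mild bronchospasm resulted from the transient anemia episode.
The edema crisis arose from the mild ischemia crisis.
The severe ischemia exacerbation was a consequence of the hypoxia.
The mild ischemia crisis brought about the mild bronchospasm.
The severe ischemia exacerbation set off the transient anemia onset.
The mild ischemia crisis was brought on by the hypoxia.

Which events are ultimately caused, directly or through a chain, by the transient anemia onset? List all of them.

the edema crisis, the mild bronchospasm, the transient anemia episode

Direct effects: the transient anemia episode.
2 steps out: the edema crisis, the mild bronchospasm.
Not reachable from it: the hypoxia, the severe ischemia exacerbation, the acidosis event, the mild ischemia crisis, the nocturnal acidosis episode, the hyperglycemia event, the acidosis episode.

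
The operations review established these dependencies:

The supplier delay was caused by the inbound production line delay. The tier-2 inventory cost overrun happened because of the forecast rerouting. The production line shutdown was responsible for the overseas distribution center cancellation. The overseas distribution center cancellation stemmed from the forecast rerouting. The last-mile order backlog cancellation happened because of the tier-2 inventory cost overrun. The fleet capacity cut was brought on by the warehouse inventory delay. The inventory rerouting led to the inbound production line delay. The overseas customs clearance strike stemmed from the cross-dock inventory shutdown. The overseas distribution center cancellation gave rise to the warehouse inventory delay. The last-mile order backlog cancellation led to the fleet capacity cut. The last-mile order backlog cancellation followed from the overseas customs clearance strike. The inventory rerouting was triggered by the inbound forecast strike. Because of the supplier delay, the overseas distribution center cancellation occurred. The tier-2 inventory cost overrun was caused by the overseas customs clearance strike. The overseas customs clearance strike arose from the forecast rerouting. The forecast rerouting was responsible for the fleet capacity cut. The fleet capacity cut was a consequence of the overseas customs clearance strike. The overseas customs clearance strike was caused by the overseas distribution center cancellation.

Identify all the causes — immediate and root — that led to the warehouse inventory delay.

Immediate cause of the warehouse inventory delay: the overseas distribution center cancellation.
Further upstream: the inbound forecast strike, the inventory rerouting, the inbound production line delay, the supplier delay, the production line shutdown, the forecast rerouting.

the forecast rerouting, the inbound forecast strike, the inbound production line delay, the inventory rerouting, the overseas distribution center cancellation, the production line shutdown, the supplier delay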